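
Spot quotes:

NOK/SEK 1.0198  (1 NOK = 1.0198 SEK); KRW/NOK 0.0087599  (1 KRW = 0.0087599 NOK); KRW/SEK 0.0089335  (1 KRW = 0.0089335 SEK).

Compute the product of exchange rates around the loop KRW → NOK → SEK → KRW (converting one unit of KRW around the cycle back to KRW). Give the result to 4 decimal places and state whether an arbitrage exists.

1.0000 (no arbitrage)

Around KRW → NOK → SEK → KRW: 1 × 0.0087599 × 1.0198 ÷ 0.0089335 = 0.999983
Product ≈ 1 (deviation 0.002%, within rounding noise).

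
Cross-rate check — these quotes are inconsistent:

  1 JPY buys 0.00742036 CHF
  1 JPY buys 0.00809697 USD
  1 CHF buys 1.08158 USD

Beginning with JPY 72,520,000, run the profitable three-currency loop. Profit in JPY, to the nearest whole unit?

Profitable loop is JPY → USD → CHF → JPY:
JPY 72,520,000 × 0.00809697 = USD 587,192.26
USD 587,192.26 ÷ 1.08158 = CHF 542,902.30
CHF 542,902.30 ÷ 0.00742036 = JPY 73,163,875
Profit = JPY 73,163,875 − JPY 72,520,000

Profit: JPY 643,875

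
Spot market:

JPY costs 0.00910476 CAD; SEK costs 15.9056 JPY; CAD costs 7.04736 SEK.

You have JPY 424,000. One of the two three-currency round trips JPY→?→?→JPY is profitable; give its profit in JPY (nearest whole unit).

Profitable loop is JPY → CAD → SEK → JPY:
JPY 424,000 × 0.00910476 = CAD 3,860.42
CAD 3,860.42 × 7.04736 = SEK 27,205.76
SEK 27,205.76 × 15.9056 = JPY 432,724
Profit = JPY 432,724 − JPY 424,000

Profit: JPY 8,724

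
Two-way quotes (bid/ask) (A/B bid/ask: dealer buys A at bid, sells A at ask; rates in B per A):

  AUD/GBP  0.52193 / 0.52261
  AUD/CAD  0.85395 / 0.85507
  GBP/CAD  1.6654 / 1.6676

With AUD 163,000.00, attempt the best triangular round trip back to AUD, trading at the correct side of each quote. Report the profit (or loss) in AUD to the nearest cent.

Net profit: AUD 2,697.81

Best loop AUD → GBP → CAD → AUD:
AUD 163,000.00 × 0.52193 (sell AUD at bid) = GBP 85,074.59
GBP 85,074.59 × 1.6654 (sell GBP at bid) = CAD 141,683.22
CAD 141,683.22 ÷ 0.85507 (buy AUD at ask) = AUD 165,697.81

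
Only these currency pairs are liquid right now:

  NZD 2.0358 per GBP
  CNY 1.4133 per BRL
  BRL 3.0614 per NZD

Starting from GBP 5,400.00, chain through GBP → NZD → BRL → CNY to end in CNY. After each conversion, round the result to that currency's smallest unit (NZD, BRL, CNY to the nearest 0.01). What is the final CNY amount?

CNY 47,564.54

GBP 5,400.00 × 2.0358 = NZD 10,993.32
NZD 10,993.32 × 3.0614 = BRL 33,654.95
BRL 33,654.95 × 1.4133 = CNY 47,564.54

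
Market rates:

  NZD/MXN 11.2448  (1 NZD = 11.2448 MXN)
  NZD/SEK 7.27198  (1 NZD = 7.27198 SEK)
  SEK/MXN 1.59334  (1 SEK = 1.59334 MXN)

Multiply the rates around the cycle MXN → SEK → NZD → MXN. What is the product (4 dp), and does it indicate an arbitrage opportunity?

Around MXN → SEK → NZD → MXN: 1 ÷ 1.59334 ÷ 7.27198 × 11.2448 = 0.970489
Product < 1; profitable direction is MXN → NZD → SEK → MXN.

0.9705 (arbitrage exists)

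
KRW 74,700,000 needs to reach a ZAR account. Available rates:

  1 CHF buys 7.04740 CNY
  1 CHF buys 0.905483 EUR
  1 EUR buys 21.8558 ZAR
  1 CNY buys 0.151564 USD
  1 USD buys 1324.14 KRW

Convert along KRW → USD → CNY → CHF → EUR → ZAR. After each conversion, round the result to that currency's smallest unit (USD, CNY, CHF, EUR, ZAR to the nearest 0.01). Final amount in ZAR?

KRW 74,700,000 ÷ 1324.14 = USD 56,413.97
USD 56,413.97 ÷ 0.151564 = CNY 372,212.20
CNY 372,212.20 ÷ 7.04740 = CHF 52,815.53
CHF 52,815.53 × 0.905483 = EUR 47,823.56
EUR 47,823.56 × 21.8558 = ZAR 1,045,222.16

ZAR 1,045,222.16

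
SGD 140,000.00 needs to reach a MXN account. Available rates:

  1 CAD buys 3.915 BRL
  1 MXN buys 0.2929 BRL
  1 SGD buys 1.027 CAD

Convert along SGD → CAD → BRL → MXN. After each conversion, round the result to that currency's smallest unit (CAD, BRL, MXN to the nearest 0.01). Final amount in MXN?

SGD 140,000.00 × 1.027 = CAD 143,780.00
CAD 143,780.00 × 3.915 = BRL 562,898.70
BRL 562,898.70 ÷ 0.2929 = MXN 1,921,811.88

MXN 1,921,811.88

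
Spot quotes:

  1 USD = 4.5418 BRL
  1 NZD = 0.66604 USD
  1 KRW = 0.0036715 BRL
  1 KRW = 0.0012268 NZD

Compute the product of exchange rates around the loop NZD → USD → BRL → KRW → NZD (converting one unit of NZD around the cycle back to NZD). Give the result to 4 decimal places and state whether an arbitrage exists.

1.0108 (arbitrage exists)

Around NZD → USD → BRL → KRW → NZD: 1 × 0.66604 × 4.5418 ÷ 0.0036715 × 0.0012268 = 1.010784
Product > 1; profitable direction is NZD → USD → BRL → KRW → NZD.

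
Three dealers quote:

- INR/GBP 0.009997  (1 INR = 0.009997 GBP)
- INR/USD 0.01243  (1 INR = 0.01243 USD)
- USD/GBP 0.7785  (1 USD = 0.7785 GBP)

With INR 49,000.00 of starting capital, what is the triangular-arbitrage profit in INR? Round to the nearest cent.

Profit: INR 1,621.62

Profitable loop is INR → GBP → USD → INR:
INR 49,000.00 × 0.009997 = GBP 489.85
GBP 489.85 ÷ 0.7785 = USD 629.23
USD 629.23 ÷ 0.01243 = INR 50,621.62
Profit = INR 50,621.62 − INR 49,000.00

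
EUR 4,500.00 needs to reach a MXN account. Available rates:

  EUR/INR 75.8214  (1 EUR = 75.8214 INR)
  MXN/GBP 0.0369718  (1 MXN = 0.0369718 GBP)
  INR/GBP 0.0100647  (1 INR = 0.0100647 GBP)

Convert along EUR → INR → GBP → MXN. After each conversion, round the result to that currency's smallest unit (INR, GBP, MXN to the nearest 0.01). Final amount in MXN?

EUR 4,500.00 × 75.8214 = INR 341,196.30
INR 341,196.30 × 0.0100647 = GBP 3,434.04
GBP 3,434.04 ÷ 0.0369718 = MXN 92,882.68

MXN 92,882.68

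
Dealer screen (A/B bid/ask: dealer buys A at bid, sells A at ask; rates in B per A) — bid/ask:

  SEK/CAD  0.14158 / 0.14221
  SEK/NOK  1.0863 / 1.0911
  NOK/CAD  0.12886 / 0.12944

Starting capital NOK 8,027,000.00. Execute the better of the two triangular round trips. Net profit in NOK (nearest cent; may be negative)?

Net profit: NOK 19,779.69

Best loop NOK → SEK → CAD → NOK:
NOK 8,027,000.00 ÷ 1.0911 (buy SEK at ask) = SEK 7,356,795.89
SEK 7,356,795.89 × 0.14158 (sell SEK at bid) = CAD 1,041,575.16
CAD 1,041,575.16 ÷ 0.12944 (buy NOK at ask) = NOK 8,046,779.69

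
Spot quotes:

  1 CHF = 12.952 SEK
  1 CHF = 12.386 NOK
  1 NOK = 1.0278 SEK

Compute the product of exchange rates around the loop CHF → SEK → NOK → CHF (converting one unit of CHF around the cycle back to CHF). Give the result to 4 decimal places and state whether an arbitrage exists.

Around CHF → SEK → NOK → CHF: 1 × 12.952 ÷ 1.0278 ÷ 12.386 = 1.017413
Product > 1; profitable direction is CHF → SEK → NOK → CHF.

1.0174 (arbitrage exists)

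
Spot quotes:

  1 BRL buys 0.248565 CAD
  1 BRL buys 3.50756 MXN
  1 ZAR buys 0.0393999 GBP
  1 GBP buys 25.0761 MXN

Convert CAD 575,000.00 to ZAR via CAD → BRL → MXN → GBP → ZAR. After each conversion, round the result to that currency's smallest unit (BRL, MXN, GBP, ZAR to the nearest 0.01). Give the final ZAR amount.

CAD 575,000.00 ÷ 0.248565 = BRL 2,313,278.22
BRL 2,313,278.22 × 3.50756 = MXN 8,113,962.15
MXN 8,113,962.15 ÷ 25.0761 = GBP 323,573.53
GBP 323,573.53 ÷ 0.0393999 = ZAR 8,212,546.99

ZAR 8,212,546.99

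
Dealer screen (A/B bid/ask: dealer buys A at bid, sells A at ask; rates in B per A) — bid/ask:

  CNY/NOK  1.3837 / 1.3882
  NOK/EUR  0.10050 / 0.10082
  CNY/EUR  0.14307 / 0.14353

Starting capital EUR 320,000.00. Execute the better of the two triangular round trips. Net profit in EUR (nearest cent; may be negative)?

Net profit: EUR 7,114.52

Best loop EUR → NOK → CNY → EUR:
EUR 320,000.00 ÷ 0.10082 (buy NOK at ask) = NOK 3,173,973.42
NOK 3,173,973.42 ÷ 1.3882 (buy CNY at ask) = CNY 2,286,394.91
CNY 2,286,394.91 × 0.14307 (sell CNY at bid) = EUR 327,114.52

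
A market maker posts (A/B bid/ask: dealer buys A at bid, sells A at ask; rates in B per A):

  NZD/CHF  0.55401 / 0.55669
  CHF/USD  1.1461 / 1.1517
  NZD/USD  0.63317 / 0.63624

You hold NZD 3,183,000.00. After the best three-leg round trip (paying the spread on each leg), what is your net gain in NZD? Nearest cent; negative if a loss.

Best loop NZD → CHF → USD → NZD:
NZD 3,183,000.00 × 0.55401 (sell NZD at bid) = CHF 1,763,413.83
CHF 1,763,413.83 × 1.1461 (sell CHF at bid) = USD 2,021,048.59
USD 2,021,048.59 ÷ 0.63624 (buy NZD at ask) = NZD 3,176,550.66

Net result: NZD -6,449.34 (no profitable arbitrage after spreads)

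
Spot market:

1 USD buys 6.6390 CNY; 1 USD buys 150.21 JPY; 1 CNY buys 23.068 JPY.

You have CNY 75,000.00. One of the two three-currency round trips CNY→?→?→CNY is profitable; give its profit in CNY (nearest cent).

Profit: CNY 1,467.17

Profitable loop is CNY → JPY → USD → CNY:
CNY 75,000.00 × 23.068 = JPY 1,730,100
JPY 1,730,100 ÷ 150.21 = USD 11,517.87
USD 11,517.87 × 6.6390 = CNY 76,467.17
Profit = CNY 76,467.17 − CNY 75,000.00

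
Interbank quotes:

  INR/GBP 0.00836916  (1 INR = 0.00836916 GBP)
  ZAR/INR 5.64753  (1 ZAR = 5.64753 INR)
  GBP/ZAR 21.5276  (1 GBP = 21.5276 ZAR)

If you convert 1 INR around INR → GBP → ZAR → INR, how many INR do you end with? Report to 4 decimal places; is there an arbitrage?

Around INR → GBP → ZAR → INR: 1 × 0.00836916 × 21.5276 × 5.64753 = 1.017504
Product > 1; profitable direction is INR → GBP → ZAR → INR.

1.0175 (arbitrage exists)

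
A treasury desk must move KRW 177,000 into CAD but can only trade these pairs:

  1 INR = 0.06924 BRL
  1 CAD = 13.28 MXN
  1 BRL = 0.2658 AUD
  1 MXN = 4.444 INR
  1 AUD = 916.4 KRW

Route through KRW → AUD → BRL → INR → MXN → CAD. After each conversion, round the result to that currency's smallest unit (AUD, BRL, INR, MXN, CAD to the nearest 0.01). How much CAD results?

KRW 177,000 ÷ 916.4 = AUD 193.15
AUD 193.15 ÷ 0.2658 = BRL 726.67
BRL 726.67 ÷ 0.06924 = INR 10,494.95
INR 10,494.95 ÷ 4.444 = MXN 2,361.60
MXN 2,361.60 ÷ 13.28 = CAD 177.83

CAD 177.83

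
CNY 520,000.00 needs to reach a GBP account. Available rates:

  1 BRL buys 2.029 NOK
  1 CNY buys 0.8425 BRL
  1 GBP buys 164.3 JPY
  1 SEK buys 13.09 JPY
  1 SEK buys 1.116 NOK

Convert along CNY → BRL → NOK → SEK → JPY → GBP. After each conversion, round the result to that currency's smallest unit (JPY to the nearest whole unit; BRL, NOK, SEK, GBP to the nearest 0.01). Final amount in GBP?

GBP 63,459.00

CNY 520,000.00 × 0.8425 = BRL 438,100.00
BRL 438,100.00 × 2.029 = NOK 888,904.90
NOK 888,904.90 ÷ 1.116 = SEK 796,509.77
SEK 796,509.77 × 13.09 = JPY 10,426,313
JPY 10,426,313 ÷ 164.3 = GBP 63,459.00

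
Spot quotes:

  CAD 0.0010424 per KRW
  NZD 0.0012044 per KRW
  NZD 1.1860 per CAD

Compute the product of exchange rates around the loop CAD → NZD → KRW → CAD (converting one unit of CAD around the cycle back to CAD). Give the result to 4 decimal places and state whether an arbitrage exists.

1.0265 (arbitrage exists)

Around CAD → NZD → KRW → CAD: 1 × 1.1860 ÷ 0.0012044 × 0.0010424 = 1.026475
Product > 1; profitable direction is CAD → NZD → KRW → CAD.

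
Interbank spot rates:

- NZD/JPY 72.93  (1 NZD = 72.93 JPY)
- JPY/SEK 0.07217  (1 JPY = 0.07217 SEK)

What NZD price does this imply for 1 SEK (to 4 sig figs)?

1 SEK ÷ 0.07217 = 13.8562 JPY
13.8562 JPY ÷ 72.93 = 0.189993 NZD

SEK/NZD = 0.1900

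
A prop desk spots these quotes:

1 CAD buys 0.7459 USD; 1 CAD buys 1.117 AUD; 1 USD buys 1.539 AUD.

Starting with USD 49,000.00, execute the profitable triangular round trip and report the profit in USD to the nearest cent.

Profit: USD 1,357.26

Profitable loop is USD → AUD → CAD → USD:
USD 49,000.00 × 1.539 = AUD 75,411.00
AUD 75,411.00 ÷ 1.117 = CAD 67,512.09
CAD 67,512.09 × 0.7459 = USD 50,357.26
Profit = USD 50,357.26 − USD 49,000.00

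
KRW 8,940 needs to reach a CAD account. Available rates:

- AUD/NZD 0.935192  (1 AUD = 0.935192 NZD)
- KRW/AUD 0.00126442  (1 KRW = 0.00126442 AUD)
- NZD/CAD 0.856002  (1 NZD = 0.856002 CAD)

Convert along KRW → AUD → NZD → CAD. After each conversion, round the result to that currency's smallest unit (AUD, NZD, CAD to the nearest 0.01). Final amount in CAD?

KRW 8,940 × 0.00126442 = AUD 11.30
AUD 11.30 × 0.935192 = NZD 10.57
NZD 10.57 × 0.856002 = CAD 9.05

CAD 9.05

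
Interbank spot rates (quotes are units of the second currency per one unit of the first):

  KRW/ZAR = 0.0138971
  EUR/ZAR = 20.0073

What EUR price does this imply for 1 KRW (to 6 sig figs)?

KRW/EUR = 0.000694601

1 KRW × 0.0138971 = 0.0138971 ZAR
0.0138971 ZAR ÷ 20.0073 = 0.000694601 EUR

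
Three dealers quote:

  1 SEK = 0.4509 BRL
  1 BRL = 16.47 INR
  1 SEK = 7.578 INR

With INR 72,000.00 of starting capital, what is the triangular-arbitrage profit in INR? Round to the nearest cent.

Profit: INR 1,470.55

Profitable loop is INR → BRL → SEK → INR:
INR 72,000.00 ÷ 16.47 = BRL 4,371.58
BRL 4,371.58 ÷ 0.4509 = SEK 9,695.24
SEK 9,695.24 × 7.578 = INR 73,470.55
Profit = INR 73,470.55 − INR 72,000.00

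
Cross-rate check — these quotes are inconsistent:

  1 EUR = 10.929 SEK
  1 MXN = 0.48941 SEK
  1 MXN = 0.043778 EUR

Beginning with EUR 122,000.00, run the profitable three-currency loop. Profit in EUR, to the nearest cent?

Profit: EUR 2,794.75

Profitable loop is EUR → MXN → SEK → EUR:
EUR 122,000.00 ÷ 0.043778 = MXN 2,786,787.88
MXN 2,786,787.88 × 0.48941 = SEK 1,363,881.86
SEK 1,363,881.86 ÷ 10.929 = EUR 124,794.75
Profit = EUR 124,794.75 − EUR 122,000.00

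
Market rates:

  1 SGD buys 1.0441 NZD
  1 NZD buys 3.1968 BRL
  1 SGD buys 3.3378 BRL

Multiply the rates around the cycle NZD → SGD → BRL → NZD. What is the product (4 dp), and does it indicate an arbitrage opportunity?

Around NZD → SGD → BRL → NZD: 1 ÷ 1.0441 × 3.3378 ÷ 3.1968 = 1.000006
Product ≈ 1 (deviation 0.001%, within rounding noise).

1.0000 (no arbitrage)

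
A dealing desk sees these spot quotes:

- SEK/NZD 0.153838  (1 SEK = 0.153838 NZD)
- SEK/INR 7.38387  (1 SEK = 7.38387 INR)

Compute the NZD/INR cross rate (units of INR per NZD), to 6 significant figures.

1 NZD ÷ 0.153838 = 6.50034 SEK
6.50034 SEK × 7.38387 = 47.9977 INR

NZD/INR = 47.9977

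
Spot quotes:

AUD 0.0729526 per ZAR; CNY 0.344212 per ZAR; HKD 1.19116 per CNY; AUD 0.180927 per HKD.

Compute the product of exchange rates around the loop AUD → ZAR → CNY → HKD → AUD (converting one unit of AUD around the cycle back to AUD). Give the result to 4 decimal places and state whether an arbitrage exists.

1.0169 (arbitrage exists)

Around AUD → ZAR → CNY → HKD → AUD: 1 ÷ 0.0729526 × 0.344212 × 1.19116 × 0.180927 = 1.016854
Product > 1; profitable direction is AUD → ZAR → CNY → HKD → AUD.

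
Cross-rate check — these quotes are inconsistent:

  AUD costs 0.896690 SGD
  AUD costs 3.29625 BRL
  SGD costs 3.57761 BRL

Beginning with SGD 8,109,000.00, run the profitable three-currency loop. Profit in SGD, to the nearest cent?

Profit: SGD 223,054.86

Profitable loop is SGD → AUD → BRL → SGD:
SGD 8,109,000.00 ÷ 0.896690 = AUD 9,043,259.10
AUD 9,043,259.10 × 3.29625 = BRL 29,808,842.80
BRL 29,808,842.80 ÷ 3.57761 = SGD 8,332,054.86
Profit = SGD 8,332,054.86 − SGD 8,109,000.00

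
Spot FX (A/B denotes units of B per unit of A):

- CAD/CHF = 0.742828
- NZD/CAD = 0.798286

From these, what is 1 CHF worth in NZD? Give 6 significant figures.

1 CHF ÷ 0.742828 = 1.34621 CAD
1.34621 CAD ÷ 0.798286 = 1.68637 NZD

CHF/NZD = 1.68637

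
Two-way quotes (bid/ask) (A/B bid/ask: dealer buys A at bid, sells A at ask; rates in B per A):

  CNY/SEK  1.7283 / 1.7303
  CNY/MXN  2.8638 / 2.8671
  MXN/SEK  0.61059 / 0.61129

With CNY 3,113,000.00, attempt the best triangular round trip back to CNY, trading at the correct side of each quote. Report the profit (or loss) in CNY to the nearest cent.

Net profit: CNY 32,937.46

Best loop CNY → MXN → SEK → CNY:
CNY 3,113,000.00 × 2.8638 (sell CNY at bid) = MXN 8,915,009.40
MXN 8,915,009.40 × 0.61059 (sell MXN at bid) = SEK 5,443,415.59
SEK 5,443,415.59 ÷ 1.7303 (buy CNY at ask) = CNY 3,145,937.46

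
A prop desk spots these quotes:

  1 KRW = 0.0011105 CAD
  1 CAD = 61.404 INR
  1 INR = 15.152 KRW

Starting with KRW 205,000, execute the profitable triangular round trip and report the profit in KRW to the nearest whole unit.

Profit: KRW 6,806

Profitable loop is KRW → CAD → INR → KRW:
KRW 205,000 × 0.0011105 = CAD 227.65
CAD 227.65 × 61.404 = INR 13,978.77
INR 13,978.77 × 15.152 = KRW 211,806
Profit = KRW 211,806 − KRW 205,000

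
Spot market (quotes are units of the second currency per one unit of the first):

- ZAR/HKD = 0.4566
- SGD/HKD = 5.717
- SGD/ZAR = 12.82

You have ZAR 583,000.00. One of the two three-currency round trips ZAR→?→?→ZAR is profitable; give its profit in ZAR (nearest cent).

Profitable loop is ZAR → HKD → SGD → ZAR:
ZAR 583,000.00 × 0.4566 = HKD 266,197.80
HKD 266,197.80 ÷ 5.717 = SGD 46,562.50
SGD 46,562.50 × 12.82 = ZAR 596,931.22
Profit = ZAR 596,931.22 − ZAR 583,000.00

Profit: ZAR 13,931.22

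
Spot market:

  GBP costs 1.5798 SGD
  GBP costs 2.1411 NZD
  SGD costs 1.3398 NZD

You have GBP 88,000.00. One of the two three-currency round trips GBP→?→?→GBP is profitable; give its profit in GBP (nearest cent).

Profitable loop is GBP → NZD → SGD → GBP:
GBP 88,000.00 × 2.1411 = NZD 188,416.80
NZD 188,416.80 ÷ 1.3398 = SGD 140,630.54
SGD 140,630.54 ÷ 1.5798 = GBP 89,017.94
Profit = GBP 89,017.94 − GBP 88,000.00

Profit: GBP 1,017.94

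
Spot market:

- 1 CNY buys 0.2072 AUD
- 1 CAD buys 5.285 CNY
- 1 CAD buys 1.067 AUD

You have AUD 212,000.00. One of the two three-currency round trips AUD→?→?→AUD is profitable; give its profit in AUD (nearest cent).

Profit: AUD 5,573.59

Profitable loop is AUD → CAD → CNY → AUD:
AUD 212,000.00 ÷ 1.067 = CAD 198,687.91
CAD 198,687.91 × 5.285 = CNY 1,050,065.60
CNY 1,050,065.60 × 0.2072 = AUD 217,573.59
Profit = AUD 217,573.59 − AUD 212,000.00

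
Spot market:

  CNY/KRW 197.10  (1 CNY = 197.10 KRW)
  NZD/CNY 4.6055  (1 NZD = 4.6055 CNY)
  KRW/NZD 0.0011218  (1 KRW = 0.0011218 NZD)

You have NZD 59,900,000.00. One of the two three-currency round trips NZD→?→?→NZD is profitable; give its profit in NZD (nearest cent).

Profit: NZD 1,096,605.79

Profitable loop is NZD → CNY → KRW → NZD:
NZD 59,900,000.00 × 4.6055 = CNY 275,869,450.00
CNY 275,869,450.00 × 197.10 = KRW 54,373,868,595
KRW 54,373,868,595 × 0.0011218 = NZD 60,996,605.79
Profit = NZD 60,996,605.79 − NZD 59,900,000.00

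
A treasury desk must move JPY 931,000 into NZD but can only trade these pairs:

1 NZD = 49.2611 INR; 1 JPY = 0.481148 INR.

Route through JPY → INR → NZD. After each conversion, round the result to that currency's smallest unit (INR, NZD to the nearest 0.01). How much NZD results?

JPY 931,000 × 0.481148 = INR 447,948.79
INR 447,948.79 ÷ 49.2611 = NZD 9,093.36

NZD 9,093.36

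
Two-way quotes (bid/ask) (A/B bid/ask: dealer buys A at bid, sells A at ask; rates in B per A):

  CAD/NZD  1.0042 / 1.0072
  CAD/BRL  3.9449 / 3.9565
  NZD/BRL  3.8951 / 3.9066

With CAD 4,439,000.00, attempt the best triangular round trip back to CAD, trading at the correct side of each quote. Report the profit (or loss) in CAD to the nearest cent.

Best loop CAD → BRL → NZD → CAD:
CAD 4,439,000.00 × 3.9449 (sell CAD at bid) = BRL 17,511,411.10
BRL 17,511,411.10 ÷ 3.9066 (buy NZD at ask) = NZD 4,482,519.61
NZD 4,482,519.61 ÷ 1.0072 (buy CAD at ask) = CAD 4,450,476.18

Net profit: CAD 11,476.18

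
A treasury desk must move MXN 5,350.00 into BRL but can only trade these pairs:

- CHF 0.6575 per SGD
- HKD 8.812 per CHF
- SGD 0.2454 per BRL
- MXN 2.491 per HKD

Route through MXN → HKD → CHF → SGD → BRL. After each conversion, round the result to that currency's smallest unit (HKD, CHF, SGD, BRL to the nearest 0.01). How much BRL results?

MXN 5,350.00 ÷ 2.491 = HKD 2,147.73
HKD 2,147.73 ÷ 8.812 = CHF 243.73
CHF 243.73 ÷ 0.6575 = SGD 370.69
SGD 370.69 ÷ 0.2454 = BRL 1,510.55

BRL 1,510.55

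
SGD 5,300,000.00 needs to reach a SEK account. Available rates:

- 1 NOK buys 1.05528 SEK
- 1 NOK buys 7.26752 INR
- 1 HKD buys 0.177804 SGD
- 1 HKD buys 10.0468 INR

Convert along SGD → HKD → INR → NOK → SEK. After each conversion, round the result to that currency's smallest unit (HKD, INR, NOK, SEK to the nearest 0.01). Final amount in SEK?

SEK 43,485,410.20

SGD 5,300,000.00 ÷ 0.177804 = HKD 29,808,103.30
HKD 29,808,103.30 × 10.0468 = INR 299,476,052.23
INR 299,476,052.23 ÷ 7.26752 = NOK 41,207,461.72
NOK 41,207,461.72 × 1.05528 = SEK 43,485,410.20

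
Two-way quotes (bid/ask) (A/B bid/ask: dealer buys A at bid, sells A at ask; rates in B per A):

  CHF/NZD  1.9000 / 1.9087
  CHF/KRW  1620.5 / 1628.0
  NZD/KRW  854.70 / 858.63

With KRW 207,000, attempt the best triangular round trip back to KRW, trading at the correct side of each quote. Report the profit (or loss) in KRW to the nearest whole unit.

Best loop KRW → CHF → NZD → KRW:
KRW 207,000 ÷ 1628.0 (buy CHF at ask) = CHF 127.15
CHF 127.15 × 1.9000 (sell CHF at bid) = NZD 241.58
NZD 241.58 × 854.70 (sell NZD at bid) = KRW 206,482

Net result: KRW -518 (no profitable arbitrage after spreads)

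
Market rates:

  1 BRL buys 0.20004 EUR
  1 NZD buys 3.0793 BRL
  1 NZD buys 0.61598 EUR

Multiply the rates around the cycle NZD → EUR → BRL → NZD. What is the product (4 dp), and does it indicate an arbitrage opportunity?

1.0000 (no arbitrage)

Around NZD → EUR → BRL → NZD: 1 × 0.61598 ÷ 0.20004 ÷ 3.0793 = 0.999995
Product ≈ 1 (deviation 0.001%, within rounding noise).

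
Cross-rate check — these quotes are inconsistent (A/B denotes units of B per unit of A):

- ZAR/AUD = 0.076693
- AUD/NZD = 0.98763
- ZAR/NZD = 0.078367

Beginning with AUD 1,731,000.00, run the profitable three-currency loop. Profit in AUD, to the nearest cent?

Profitable loop is AUD → ZAR → NZD → AUD:
AUD 1,731,000.00 ÷ 0.076693 = ZAR 22,570,508.39
ZAR 22,570,508.39 × 0.078367 = NZD 1,768,783.03
NZD 1,768,783.03 ÷ 0.98763 = AUD 1,790,936.92
Profit = AUD 1,790,936.92 − AUD 1,731,000.00

Profit: AUD 59,936.92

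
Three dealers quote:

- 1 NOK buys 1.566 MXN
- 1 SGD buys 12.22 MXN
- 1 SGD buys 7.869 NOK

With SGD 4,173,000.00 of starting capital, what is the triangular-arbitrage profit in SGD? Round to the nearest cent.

Profitable loop is SGD → NOK → MXN → SGD:
SGD 4,173,000.00 × 7.869 = NOK 32,837,337.00
NOK 32,837,337.00 × 1.566 = MXN 51,423,269.74
MXN 51,423,269.74 ÷ 12.22 = SGD 4,208,123.55
Profit = SGD 4,208,123.55 − SGD 4,173,000.00

Profit: SGD 35,123.55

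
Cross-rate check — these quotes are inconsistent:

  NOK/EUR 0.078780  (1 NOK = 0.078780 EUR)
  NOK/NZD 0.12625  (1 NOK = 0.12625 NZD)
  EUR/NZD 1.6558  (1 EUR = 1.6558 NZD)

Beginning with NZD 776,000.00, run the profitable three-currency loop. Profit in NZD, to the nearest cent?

Profit: NZD 25,778.10

Profitable loop is NZD → NOK → EUR → NZD:
NZD 776,000.00 ÷ 0.12625 = NOK 6,146,534.65
NOK 6,146,534.65 × 0.078780 = EUR 484,224.00
EUR 484,224.00 × 1.6558 = NZD 801,778.10
Profit = NZD 801,778.10 − NZD 776,000.00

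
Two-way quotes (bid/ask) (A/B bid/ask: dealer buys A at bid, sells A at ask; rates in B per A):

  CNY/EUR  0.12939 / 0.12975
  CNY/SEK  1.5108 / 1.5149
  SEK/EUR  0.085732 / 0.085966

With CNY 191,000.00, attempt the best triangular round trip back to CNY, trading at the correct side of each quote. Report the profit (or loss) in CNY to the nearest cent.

Net result: CNY -332.82 (no profitable arbitrage after spreads)

Best loop CNY → SEK → EUR → CNY:
CNY 191,000.00 × 1.5108 (sell CNY at bid) = SEK 288,562.80
SEK 288,562.80 × 0.085732 (sell SEK at bid) = EUR 24,739.07
EUR 24,739.07 ÷ 0.12975 (buy CNY at ask) = CNY 190,667.18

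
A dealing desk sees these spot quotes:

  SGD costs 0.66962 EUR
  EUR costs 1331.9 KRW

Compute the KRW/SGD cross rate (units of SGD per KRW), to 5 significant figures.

1 KRW ÷ 1331.9 = 0.000750807 EUR
0.000750807 EUR ÷ 0.66962 = 0.00112124 SGD

KRW/SGD = 0.0011212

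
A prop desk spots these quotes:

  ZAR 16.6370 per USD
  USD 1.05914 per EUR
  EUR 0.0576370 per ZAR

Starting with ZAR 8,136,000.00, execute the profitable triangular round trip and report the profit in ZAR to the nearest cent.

Profitable loop is ZAR → EUR → USD → ZAR:
ZAR 8,136,000.00 × 0.0576370 = EUR 468,934.63
EUR 468,934.63 × 1.05914 = USD 496,667.43
USD 496,667.43 × 16.6370 = ZAR 8,263,055.97
Profit = ZAR 8,263,055.97 − ZAR 8,136,000.00

Profit: ZAR 127,055.97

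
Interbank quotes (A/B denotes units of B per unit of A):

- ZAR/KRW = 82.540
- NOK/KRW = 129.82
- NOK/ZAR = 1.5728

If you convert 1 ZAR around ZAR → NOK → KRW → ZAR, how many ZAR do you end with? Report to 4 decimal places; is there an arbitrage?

Around ZAR → NOK → KRW → ZAR: 1 ÷ 1.5728 × 129.82 ÷ 82.540 = 1.000008
Product ≈ 1 (deviation 0.001%, within rounding noise).

1.0000 (no arbitrage)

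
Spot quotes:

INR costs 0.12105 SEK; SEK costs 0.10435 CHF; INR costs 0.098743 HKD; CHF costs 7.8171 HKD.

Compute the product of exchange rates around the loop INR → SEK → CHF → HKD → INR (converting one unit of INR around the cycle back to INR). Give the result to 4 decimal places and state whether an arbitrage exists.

1.0000 (no arbitrage)

Around INR → SEK → CHF → HKD → INR: 1 × 0.12105 × 0.10435 × 7.8171 ÷ 0.098743 = 0.999992
Product ≈ 1 (deviation 0.001%, within rounding noise).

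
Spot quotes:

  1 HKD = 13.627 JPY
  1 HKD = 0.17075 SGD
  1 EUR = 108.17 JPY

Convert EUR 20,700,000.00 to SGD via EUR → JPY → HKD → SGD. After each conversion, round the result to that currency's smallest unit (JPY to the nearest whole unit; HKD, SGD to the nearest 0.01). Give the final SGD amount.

SGD 28,056,767.39

EUR 20,700,000.00 × 108.17 = JPY 2,239,119,000
JPY 2,239,119,000 ÷ 13.627 = HKD 164,314,889.56
HKD 164,314,889.56 × 0.17075 = SGD 28,056,767.39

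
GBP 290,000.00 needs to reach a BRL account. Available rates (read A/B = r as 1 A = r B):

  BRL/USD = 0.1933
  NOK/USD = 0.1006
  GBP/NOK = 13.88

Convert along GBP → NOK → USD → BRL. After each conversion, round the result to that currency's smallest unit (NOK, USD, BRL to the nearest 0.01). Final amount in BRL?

BRL 2,094,853.18

GBP 290,000.00 × 13.88 = NOK 4,025,200.00
NOK 4,025,200.00 × 0.1006 = USD 404,935.12
USD 404,935.12 ÷ 0.1933 = BRL 2,094,853.18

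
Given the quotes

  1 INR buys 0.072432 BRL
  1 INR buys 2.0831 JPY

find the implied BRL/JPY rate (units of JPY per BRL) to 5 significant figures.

1 BRL ÷ 0.072432 = 13.8061 INR
13.8061 INR × 2.0831 = 28.7594 JPY

BRL/JPY = 28.759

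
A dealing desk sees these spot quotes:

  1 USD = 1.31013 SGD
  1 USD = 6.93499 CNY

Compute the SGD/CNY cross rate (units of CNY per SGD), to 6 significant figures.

1 SGD ÷ 1.31013 = 0.763283 USD
0.763283 USD × 6.93499 = 5.29336 CNY

SGD/CNY = 5.29336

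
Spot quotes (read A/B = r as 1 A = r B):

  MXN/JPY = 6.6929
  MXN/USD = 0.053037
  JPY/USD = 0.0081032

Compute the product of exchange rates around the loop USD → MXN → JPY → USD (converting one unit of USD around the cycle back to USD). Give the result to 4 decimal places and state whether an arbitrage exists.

1.0226 (arbitrage exists)

Around USD → MXN → JPY → USD: 1 ÷ 0.053037 × 6.6929 × 0.0081032 = 1.022567
Product > 1; profitable direction is USD → MXN → JPY → USD.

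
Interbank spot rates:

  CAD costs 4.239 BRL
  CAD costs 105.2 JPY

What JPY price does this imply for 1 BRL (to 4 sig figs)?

BRL/JPY = 24.82

1 BRL ÷ 4.239 = 0.235905 CAD
0.235905 CAD × 105.2 = 24.8172 JPY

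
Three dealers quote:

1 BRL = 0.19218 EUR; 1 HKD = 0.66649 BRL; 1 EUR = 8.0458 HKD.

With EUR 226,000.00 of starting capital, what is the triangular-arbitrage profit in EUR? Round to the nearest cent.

Profit: EUR 6,905.37

Profitable loop is EUR → HKD → BRL → EUR:
EUR 226,000.00 × 8.0458 = HKD 1,818,350.80
HKD 1,818,350.80 × 0.66649 = BRL 1,211,912.62
BRL 1,211,912.62 × 0.19218 = EUR 232,905.37
Profit = EUR 232,905.37 − EUR 226,000.00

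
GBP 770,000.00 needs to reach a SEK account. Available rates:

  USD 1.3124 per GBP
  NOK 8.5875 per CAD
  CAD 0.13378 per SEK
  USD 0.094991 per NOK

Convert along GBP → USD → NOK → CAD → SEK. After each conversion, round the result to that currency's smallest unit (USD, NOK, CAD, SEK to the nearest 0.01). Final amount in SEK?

GBP 770,000.00 × 1.3124 = USD 1,010,548.00
USD 1,010,548.00 ÷ 0.094991 = NOK 10,638,355.21
NOK 10,638,355.21 ÷ 8.5875 = CAD 1,238,818.66
CAD 1,238,818.66 ÷ 0.13378 = SEK 9,260,118.55

SEK 9,260,118.55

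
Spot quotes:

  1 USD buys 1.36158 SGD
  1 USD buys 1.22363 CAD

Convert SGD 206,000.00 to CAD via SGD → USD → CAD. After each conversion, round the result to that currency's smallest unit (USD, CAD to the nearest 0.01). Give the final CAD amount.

CAD 185,128.88

SGD 206,000.00 ÷ 1.36158 = USD 151,294.82
USD 151,294.82 × 1.22363 = CAD 185,128.88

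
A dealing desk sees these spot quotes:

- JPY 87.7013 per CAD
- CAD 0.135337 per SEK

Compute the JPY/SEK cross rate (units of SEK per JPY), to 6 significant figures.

1 JPY ÷ 87.7013 = 0.0114023 CAD
0.0114023 CAD ÷ 0.135337 = 0.0842515 SEK

JPY/SEK = 0.0842515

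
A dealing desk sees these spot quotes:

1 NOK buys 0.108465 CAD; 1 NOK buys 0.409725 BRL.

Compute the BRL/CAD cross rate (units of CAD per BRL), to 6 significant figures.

1 BRL ÷ 0.409725 = 2.44066 NOK
2.44066 NOK × 0.108465 = 0.264726 CAD

BRL/CAD = 0.264726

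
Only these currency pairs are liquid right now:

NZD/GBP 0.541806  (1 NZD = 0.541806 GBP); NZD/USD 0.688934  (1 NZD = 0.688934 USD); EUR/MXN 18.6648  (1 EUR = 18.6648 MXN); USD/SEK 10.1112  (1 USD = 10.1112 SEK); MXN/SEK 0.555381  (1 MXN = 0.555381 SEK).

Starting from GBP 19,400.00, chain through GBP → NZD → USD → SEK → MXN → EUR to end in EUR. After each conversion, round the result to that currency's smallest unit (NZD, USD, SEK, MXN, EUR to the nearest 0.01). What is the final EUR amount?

EUR 24,061.56

GBP 19,400.00 ÷ 0.541806 = NZD 35,806.17
NZD 35,806.17 × 0.688934 = USD 24,668.09
USD 24,668.09 × 10.1112 = SEK 249,423.99
SEK 249,423.99 ÷ 0.555381 = MXN 449,104.29
MXN 449,104.29 ÷ 18.6648 = EUR 24,061.56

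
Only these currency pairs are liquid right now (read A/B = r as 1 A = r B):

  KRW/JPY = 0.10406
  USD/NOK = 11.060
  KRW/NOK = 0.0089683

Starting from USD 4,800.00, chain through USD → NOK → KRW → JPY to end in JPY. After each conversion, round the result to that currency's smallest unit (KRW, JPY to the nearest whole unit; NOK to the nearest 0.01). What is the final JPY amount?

JPY 615,985

USD 4,800.00 × 11.060 = NOK 53,088.00
NOK 53,088.00 ÷ 0.0089683 = KRW 5,919,517
KRW 5,919,517 × 0.10406 = JPY 615,985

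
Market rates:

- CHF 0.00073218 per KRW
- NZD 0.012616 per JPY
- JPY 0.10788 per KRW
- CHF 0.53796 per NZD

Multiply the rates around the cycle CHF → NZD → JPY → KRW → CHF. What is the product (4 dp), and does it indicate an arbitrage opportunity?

1.0000 (no arbitrage)

Around CHF → NZD → JPY → KRW → CHF: 1 ÷ 0.53796 ÷ 0.012616 ÷ 0.10788 × 0.00073218 = 1.000012
Product ≈ 1 (deviation 0.001%, within rounding noise).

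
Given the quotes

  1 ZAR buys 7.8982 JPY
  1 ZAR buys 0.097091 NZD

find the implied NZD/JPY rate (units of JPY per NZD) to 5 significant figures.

1 NZD ÷ 0.097091 = 10.2996 ZAR
10.2996 ZAR × 7.8982 = 81.3484 JPY

NZD/JPY = 81.348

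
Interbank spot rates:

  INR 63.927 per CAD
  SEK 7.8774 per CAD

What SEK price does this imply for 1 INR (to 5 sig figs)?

INR/SEK = 0.12322

1 INR ÷ 63.927 = 0.0156428 CAD
0.0156428 CAD × 7.8774 = 0.123225 SEK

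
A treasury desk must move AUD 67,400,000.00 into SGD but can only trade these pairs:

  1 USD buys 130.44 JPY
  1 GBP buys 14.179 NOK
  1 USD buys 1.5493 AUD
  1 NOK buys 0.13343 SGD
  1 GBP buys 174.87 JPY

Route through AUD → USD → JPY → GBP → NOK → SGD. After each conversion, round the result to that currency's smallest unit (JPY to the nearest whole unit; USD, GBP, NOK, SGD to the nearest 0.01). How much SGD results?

SGD 61,393,012.49

AUD 67,400,000.00 ÷ 1.5493 = USD 43,503,517.72
USD 43,503,517.72 × 130.44 = JPY 5,674,598,851
JPY 5,674,598,851 ÷ 174.87 = GBP 32,450,385.15
GBP 32,450,385.15 × 14.179 = NOK 460,114,011.04
NOK 460,114,011.04 × 0.13343 = SGD 61,393,012.49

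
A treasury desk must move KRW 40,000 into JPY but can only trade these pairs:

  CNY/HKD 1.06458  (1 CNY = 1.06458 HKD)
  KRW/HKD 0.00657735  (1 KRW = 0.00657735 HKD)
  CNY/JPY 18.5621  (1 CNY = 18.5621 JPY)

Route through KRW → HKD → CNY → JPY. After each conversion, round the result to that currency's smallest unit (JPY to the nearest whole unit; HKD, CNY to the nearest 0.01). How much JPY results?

JPY 4,587

KRW 40,000 × 0.00657735 = HKD 263.09
HKD 263.09 ÷ 1.06458 = CNY 247.13
CNY 247.13 × 18.5621 = JPY 4,587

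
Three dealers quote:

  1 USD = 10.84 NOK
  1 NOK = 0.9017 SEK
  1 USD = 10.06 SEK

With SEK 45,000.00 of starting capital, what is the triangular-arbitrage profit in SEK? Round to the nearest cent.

Profit: SEK 1,314.73

Profitable loop is SEK → NOK → USD → SEK:
SEK 45,000.00 ÷ 0.9017 = NOK 49,905.73
NOK 49,905.73 ÷ 10.84 = USD 4,603.85
USD 4,603.85 × 10.06 = SEK 46,314.73
Profit = SEK 46,314.73 − SEK 45,000.00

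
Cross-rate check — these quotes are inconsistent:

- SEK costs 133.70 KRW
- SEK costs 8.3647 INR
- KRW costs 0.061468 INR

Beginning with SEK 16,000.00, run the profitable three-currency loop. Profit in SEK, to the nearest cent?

Profit: SEK 285.08

Profitable loop is SEK → INR → KRW → SEK:
SEK 16,000.00 × 8.3647 = INR 133,835.20
INR 133,835.20 ÷ 0.061468 = KRW 2,177,315
KRW 2,177,315 ÷ 133.70 = SEK 16,285.08
Profit = SEK 16,285.08 − SEK 16,000.00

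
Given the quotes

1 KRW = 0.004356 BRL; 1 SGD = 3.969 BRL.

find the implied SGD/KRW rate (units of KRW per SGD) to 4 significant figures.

SGD/KRW = 911.2

1 SGD × 3.969 = 3.969 BRL
3.969 BRL ÷ 0.004356 = 911.157 KRW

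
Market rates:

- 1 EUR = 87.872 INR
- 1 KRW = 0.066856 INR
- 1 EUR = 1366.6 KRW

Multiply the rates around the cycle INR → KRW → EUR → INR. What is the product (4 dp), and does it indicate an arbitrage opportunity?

Around INR → KRW → EUR → INR: 1 ÷ 0.066856 ÷ 1366.6 × 87.872 = 0.961764
Product < 1; profitable direction is INR → EUR → KRW → INR.

0.9618 (arbitrage exists)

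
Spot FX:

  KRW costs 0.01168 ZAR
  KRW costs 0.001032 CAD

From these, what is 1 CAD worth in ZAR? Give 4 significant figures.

1 CAD ÷ 0.001032 = 968.992 KRW
968.992 KRW × 0.01168 = 11.3178 ZAR

CAD/ZAR = 11.32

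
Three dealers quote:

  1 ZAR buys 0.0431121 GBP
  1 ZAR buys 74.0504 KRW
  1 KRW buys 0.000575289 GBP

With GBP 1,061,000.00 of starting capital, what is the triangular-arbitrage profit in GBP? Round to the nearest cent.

Profit: GBP 12,744.82

Profitable loop is GBP → KRW → ZAR → GBP:
GBP 1,061,000.00 ÷ 0.000575289 = KRW 1,844,290,435
KRW 1,844,290,435 ÷ 74.0504 = ZAR 24,905,880.79
ZAR 24,905,880.79 × 0.0431121 = GBP 1,073,744.82
Profit = GBP 1,073,744.82 − GBP 1,061,000.00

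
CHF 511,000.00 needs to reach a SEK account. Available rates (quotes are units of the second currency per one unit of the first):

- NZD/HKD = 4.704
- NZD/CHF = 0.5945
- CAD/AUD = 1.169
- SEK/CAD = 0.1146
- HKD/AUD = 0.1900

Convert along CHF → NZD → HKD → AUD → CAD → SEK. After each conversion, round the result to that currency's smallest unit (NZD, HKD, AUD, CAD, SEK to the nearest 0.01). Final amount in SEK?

CHF 511,000.00 ÷ 0.5945 = NZD 859,545.84
NZD 859,545.84 × 4.704 = HKD 4,043,303.63
HKD 4,043,303.63 × 0.1900 = AUD 768,227.69
AUD 768,227.69 ÷ 1.169 = CAD 657,166.54
CAD 657,166.54 ÷ 0.1146 = SEK 5,734,437.52

SEK 5,734,437.52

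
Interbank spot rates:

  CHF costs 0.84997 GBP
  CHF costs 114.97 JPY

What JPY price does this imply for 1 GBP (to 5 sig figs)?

1 GBP ÷ 0.84997 = 1.17651 CHF
1.17651 CHF × 114.97 = 135.264 JPY

GBP/JPY = 135.26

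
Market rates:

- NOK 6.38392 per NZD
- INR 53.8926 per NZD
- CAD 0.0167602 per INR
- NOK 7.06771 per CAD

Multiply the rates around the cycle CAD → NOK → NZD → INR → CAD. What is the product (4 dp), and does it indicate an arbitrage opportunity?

Around CAD → NOK → NZD → INR → CAD: 1 × 7.06771 ÷ 6.38392 × 53.8926 × 0.0167602 = 0.999999
Product ≈ 1 (deviation 0.000%, within rounding noise).

1.0000 (no arbitrage)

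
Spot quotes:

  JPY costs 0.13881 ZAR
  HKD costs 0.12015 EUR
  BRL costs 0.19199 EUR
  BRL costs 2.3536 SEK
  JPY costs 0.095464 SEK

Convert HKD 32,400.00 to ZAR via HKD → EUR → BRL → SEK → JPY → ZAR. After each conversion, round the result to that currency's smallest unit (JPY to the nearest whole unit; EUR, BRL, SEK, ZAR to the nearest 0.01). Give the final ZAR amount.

ZAR 69,391.12

HKD 32,400.00 × 0.12015 = EUR 3,892.86
EUR 3,892.86 ÷ 0.19199 = BRL 20,276.37
BRL 20,276.37 × 2.3536 = SEK 47,722.46
SEK 47,722.46 ÷ 0.095464 = JPY 499,900
JPY 499,900 × 0.13881 = ZAR 69,391.12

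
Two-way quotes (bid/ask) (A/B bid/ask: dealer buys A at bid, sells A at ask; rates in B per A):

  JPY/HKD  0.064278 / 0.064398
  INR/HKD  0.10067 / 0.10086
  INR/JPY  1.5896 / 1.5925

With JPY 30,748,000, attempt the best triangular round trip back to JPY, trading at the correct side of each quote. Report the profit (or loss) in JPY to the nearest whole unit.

Best loop JPY → HKD → INR → JPY:
JPY 30,748,000 × 0.064278 (sell JPY at bid) = HKD 1,976,419.94
HKD 1,976,419.94 ÷ 0.10086 (buy INR at ask) = INR 19,595,676.62
INR 19,595,676.62 × 1.5896 (sell INR at bid) = JPY 31,149,288

Net profit: JPY 401,288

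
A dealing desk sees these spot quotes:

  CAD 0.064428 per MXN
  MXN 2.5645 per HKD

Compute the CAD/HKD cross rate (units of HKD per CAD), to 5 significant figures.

1 CAD ÷ 0.064428 = 15.5212 MXN
15.5212 MXN ÷ 2.5645 = 6.05233 HKD

CAD/HKD = 6.0523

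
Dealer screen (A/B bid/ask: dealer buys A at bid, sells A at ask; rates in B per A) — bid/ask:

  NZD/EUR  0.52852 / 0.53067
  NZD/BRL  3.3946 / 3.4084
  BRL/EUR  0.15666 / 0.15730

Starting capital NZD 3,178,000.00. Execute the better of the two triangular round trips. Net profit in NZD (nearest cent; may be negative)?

Best loop NZD → BRL → EUR → NZD:
NZD 3,178,000.00 × 3.3946 (sell NZD at bid) = BRL 10,788,038.80
BRL 10,788,038.80 × 0.15666 (sell BRL at bid) = EUR 1,690,054.16
EUR 1,690,054.16 ÷ 0.53067 (buy NZD at ask) = NZD 3,184,755.42

Net profit: NZD 6,755.42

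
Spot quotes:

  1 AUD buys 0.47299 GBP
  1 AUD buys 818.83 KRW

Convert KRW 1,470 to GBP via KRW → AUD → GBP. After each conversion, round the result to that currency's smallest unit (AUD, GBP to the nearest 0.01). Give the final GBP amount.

KRW 1,470 ÷ 818.83 = AUD 1.80
AUD 1.80 × 0.47299 = GBP 0.85

GBP 0.85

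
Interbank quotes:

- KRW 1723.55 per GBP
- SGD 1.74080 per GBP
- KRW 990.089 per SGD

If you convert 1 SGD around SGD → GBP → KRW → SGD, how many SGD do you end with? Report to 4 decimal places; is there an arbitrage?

Around SGD → GBP → KRW → SGD: 1 ÷ 1.74080 × 1723.55 ÷ 990.089 = 1.000002
Product ≈ 1 (deviation 0.000%, within rounding noise).

1.0000 (no arbitrage)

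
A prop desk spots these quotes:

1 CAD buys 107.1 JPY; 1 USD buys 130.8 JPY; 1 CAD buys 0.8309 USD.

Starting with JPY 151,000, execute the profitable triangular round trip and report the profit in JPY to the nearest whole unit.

Profit: JPY 2,230

Profitable loop is JPY → CAD → USD → JPY:
JPY 151,000 ÷ 107.1 = CAD 1,409.90
CAD 1,409.90 × 0.8309 = USD 1,171.48
USD 1,171.48 × 130.8 = JPY 153,230
Profit = JPY 153,230 − JPY 151,000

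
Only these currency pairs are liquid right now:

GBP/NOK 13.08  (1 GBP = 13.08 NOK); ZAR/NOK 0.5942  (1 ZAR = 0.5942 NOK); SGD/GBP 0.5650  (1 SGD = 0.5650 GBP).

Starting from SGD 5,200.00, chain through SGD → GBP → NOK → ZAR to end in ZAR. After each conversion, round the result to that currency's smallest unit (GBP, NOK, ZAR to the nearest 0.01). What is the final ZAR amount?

ZAR 64,673.58

SGD 5,200.00 × 0.5650 = GBP 2,938.00
GBP 2,938.00 × 13.08 = NOK 38,429.04
NOK 38,429.04 ÷ 0.5942 = ZAR 64,673.58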